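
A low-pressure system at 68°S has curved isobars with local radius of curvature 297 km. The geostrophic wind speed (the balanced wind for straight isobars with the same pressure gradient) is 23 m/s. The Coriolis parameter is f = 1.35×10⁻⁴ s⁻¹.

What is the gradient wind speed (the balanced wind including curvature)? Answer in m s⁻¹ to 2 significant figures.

16 m s⁻¹

Around a low, centrifugal force acts outward with Coriolis, so pressure-gradient force balances both:
(1/ρ)|∂P/∂n| = fV + V²/R  →  V² + fR·V − fR·V_g = 0
With fR = 1.35×10⁻⁴ × 297×10³ m = 40.1 m/s:
V = [−fR + √((fR)² + 4 fR V_g)]/2 = [−40.1 + √(40.1² + 4×40.1×23)]/2 = 16.3 m/s
Subgeostrophic (V < V_g = 23 m/s), as expected around a low.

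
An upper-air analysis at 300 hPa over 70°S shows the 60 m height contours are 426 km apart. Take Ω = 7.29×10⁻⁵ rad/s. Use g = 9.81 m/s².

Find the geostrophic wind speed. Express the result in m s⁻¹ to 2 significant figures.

Coriolis parameter at 70°S:
f = 2Ω sin φ = 2 × 7.29×10⁻⁵ × sin 70° = 1.37×10⁻⁴ s⁻¹
Height gradient: |∂Z/∂n| = 60 m / 426000 m = 1.41×10⁻⁴
On a pressure surface, geostrophic balance gives V_g = (g/f)|∂Z/∂n|:
V_g = 9.81 × 1.41×10⁻⁴ / 1.37×10⁻⁴ = 10.1 m/s

10 m s⁻¹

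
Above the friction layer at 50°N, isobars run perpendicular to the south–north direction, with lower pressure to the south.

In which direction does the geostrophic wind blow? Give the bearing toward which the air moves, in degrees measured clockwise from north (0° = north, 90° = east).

The pressure-gradient force points toward the south (bearing 180°).
Geostrophic balance: in the Northern Hemisphere the Coriolis force deflects motion to the right, so the geostrophic wind blows 90° to the right of the pressure-gradient force (low pressure on the left).
Rotating 180° by 90° clockwise gives 270° — the wind blows toward the west.

270°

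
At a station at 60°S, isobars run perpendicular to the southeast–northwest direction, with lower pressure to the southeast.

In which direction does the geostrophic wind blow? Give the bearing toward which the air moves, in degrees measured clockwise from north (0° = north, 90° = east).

045°

The pressure-gradient force points toward the southeast (bearing 135°).
Geostrophic balance: in the Southern Hemisphere the Coriolis force deflects motion to the left, so the geostrophic wind blows 90° to the left of the pressure-gradient force (low pressure on the right).
Rotating 135° by 90° counterclockwise gives 045° — the wind blows toward the northeast.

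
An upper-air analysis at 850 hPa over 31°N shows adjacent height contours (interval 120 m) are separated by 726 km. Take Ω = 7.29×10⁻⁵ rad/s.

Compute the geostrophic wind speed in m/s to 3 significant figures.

Coriolis parameter at 31°N:
f = 2Ω sin φ = 2 × 7.29×10⁻⁵ × sin 31° = 7.51×10⁻⁵ s⁻¹
Height gradient: |∂Z/∂n| = 120 m / 726000 m = 1.65×10⁻⁴
On a pressure surface, geostrophic balance gives V_g = (g/f)|∂Z/∂n|:
V_g = 9.81 × 1.65×10⁻⁴ / 7.51×10⁻⁵ = 21.6 m/s

21.6 m/s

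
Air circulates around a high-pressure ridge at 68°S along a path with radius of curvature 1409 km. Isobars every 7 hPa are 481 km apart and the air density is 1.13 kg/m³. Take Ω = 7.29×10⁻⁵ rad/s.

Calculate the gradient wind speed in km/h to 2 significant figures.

36 km/h

Coriolis parameter at 68°S:
f = 2Ω sin φ = 2 × 7.29×10⁻⁵ × sin 68° = 1.35×10⁻⁴ s⁻¹
Pressure gradient: |∂P/∂n| = 700 Pa / 481000 m = 1.46×10⁻³ Pa/m
Geostrophic speed: V_g = |∂P/∂n|/(fρ) = 1.46×10⁻³/(1.35×10⁻⁴ × 1.13) = 9.53 m/s
Around a high, pressure-gradient force acts outward with centrifugal, so Coriolis balances both:
fV = (1/ρ)|∂P/∂n| + V²/R  →  V² − fR·V + fR·V_g = 0
With fR = 1.35×10⁻⁴ × 1409×10³ m = 190 m/s:
V = [fR − √((fR)² − 4 fR V_g)]/2 = [190 − √(190² − 4×190×9.53)]/2 = 10.1 m/s
Supergeostrophic (V > V_g = 9.53 m/s), as expected around a high.
Converting: 10.1 m/s × 3.6 = 36 km/h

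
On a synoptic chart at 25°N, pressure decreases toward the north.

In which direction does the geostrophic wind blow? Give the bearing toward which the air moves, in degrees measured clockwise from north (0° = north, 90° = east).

090°

The pressure-gradient force points toward the north (bearing 000°).
Geostrophic balance: in the Northern Hemisphere the Coriolis force deflects motion to the right, so the geostrophic wind blows 90° to the right of the pressure-gradient force (low pressure on the left).
Rotating 000° by 90° clockwise gives 090° — the wind blows toward the east.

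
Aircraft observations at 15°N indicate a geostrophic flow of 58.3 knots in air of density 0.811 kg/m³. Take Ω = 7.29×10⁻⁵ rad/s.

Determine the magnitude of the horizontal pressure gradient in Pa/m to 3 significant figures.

9.18×10⁻⁴ Pa/m

Coriolis parameter at 15°N:
f = 2Ω sin φ = 2 × 7.29×10⁻⁵ × sin 15° = 3.77×10⁻⁵ s⁻¹
Wind speed in SI: 58.3 knots = 30.0 m/s
Geostrophic balance rearranged: |∂P/∂n| = f ρ V_g
|∂P/∂n| = 3.77×10⁻⁵ × 0.811 × 30.0 = 9.18×10⁻⁴ Pa/m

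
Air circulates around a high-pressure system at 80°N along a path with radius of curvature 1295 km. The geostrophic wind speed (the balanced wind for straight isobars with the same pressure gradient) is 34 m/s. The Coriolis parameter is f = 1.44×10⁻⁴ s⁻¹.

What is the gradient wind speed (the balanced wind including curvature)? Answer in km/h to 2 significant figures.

Around a high, pressure-gradient force acts outward with centrifugal, so Coriolis balances both:
fV = (1/ρ)|∂P/∂n| + V²/R  →  V² − fR·V + fR·V_g = 0
With fR = 1.44×10⁻⁴ × 1295×10³ m = 186 m/s:
V = [fR − √((fR)² − 4 fR V_g)]/2 = [186 − √(186² − 4×186×34)]/2 = 44.7 m/s
Supergeostrophic (V > V_g = 34 m/s), as expected around a high.
Converting: 44.7 m/s × 3.6 = 160 km/h

160 km/h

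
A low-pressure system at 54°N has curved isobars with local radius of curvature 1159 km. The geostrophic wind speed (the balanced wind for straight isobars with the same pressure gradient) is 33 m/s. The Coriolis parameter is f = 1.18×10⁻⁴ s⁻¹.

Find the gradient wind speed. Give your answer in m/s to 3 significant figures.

27.5 m/s

Around a low, centrifugal force acts outward with Coriolis, so pressure-gradient force balances both:
(1/ρ)|∂P/∂n| = fV + V²/R  →  V² + fR·V − fR·V_g = 0
With fR = 1.18×10⁻⁴ × 1159×10³ m = 137 m/s:
V = [−fR + √((fR)² + 4 fR V_g)]/2 = [−137 + √(137² + 4×137×33)]/2 = 27.5 m/s
Subgeostrophic (V < V_g = 33 m/s), as expected around a low.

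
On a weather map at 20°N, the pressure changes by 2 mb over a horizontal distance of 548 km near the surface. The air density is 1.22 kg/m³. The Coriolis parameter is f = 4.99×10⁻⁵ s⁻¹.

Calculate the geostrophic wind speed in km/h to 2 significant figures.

Pressure gradient: |∂P/∂n| = 200 Pa / 548000 m = 3.65×10⁻⁴ Pa/m
Geostrophic balance (pressure-gradient force = Coriolis force):
V_g = (1/(fρ)) |∂P/∂n| = 3.65×10⁻⁴ / (4.99×10⁻⁵ × 1.22) = 5.99 m/s
Converting: 5.99 m/s × 3.6 = 22 km/h

22 km/h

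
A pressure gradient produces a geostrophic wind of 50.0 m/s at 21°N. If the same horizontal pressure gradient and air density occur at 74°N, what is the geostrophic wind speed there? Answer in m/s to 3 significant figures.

18.6 m/s

With the same pressure gradient and density, V_g ∝ 1/f ∝ 1/sin φ.
V₂ = V₁ · sin φ₁ / sin φ₂ = 50.0 × sin 21° / sin 74°
V₂ = 50.0 × 0.3584/0.9613 = 18.6 m/s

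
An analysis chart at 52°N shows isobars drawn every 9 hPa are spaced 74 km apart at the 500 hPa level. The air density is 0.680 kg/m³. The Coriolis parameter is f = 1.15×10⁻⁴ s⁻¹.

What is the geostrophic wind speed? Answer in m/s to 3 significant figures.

156 m/s

Pressure gradient: |∂P/∂n| = 900 Pa / 74000 m = 1.22×10⁻² Pa/m
Geostrophic balance (pressure-gradient force = Coriolis force):
V_g = (1/(fρ)) |∂P/∂n| = 1.22×10⁻² / (1.15×10⁻⁴ × 0.680) = 156 m/s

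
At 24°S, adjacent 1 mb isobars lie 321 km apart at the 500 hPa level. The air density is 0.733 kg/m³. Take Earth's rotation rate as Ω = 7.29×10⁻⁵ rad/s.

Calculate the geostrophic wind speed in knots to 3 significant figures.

Coriolis parameter at 24°S:
f = 2Ω sin φ = 2 × 7.29×10⁻⁵ × sin 24° = 5.93×10⁻⁵ s⁻¹
Pressure gradient: |∂P/∂n| = 100 Pa / 321000 m = 3.12×10⁻⁴ Pa/m
Geostrophic balance (pressure-gradient force = Coriolis force):
V_g = (1/(fρ)) |∂P/∂n| = 3.12×10⁻⁴ / (5.93×10⁻⁵ × 0.733) = 7.17 m/s
Converting: 7.17 m/s × 1.944 = 13.9 knots

13.9 knots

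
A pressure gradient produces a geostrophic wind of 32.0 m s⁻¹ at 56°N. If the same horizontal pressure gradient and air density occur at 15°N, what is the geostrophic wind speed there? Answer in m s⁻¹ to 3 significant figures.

With the same pressure gradient and density, V_g ∝ 1/f ∝ 1/sin φ.
V₂ = V₁ · sin φ₁ / sin φ₂ = 32.0 × sin 56° / sin 15°
V₂ = 32.0 × 0.8290/0.2588 = 103 m s⁻¹

103 m s⁻¹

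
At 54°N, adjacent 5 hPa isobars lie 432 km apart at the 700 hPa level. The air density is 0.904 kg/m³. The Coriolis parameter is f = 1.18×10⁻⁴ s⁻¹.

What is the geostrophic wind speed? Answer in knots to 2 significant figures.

21 knots

Pressure gradient: |∂P/∂n| = 500 Pa / 432000 m = 1.16×10⁻³ Pa/m
Geostrophic balance (pressure-gradient force = Coriolis force):
V_g = (1/(fρ)) |∂P/∂n| = 1.16×10⁻³ / (1.18×10⁻⁴ × 0.904) = 10.9 m/s
Converting: 10.9 m/s × 1.944 = 21 knots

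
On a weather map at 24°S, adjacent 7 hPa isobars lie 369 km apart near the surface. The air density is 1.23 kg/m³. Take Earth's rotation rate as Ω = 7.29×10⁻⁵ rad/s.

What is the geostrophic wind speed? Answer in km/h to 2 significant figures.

Coriolis parameter at 24°S:
f = 2Ω sin φ = 2 × 7.29×10⁻⁵ × sin 24° = 5.93×10⁻⁵ s⁻¹
Pressure gradient: |∂P/∂n| = 700 Pa / 369000 m = 1.90×10⁻³ Pa/m
Geostrophic balance (pressure-gradient force = Coriolis force):
V_g = (1/(fρ)) |∂P/∂n| = 1.90×10⁻³ / (5.93×10⁻⁵ × 1.23) = 26.0 m/s
Converting: 26.0 m/s × 3.6 = 94 km/h

94 km/h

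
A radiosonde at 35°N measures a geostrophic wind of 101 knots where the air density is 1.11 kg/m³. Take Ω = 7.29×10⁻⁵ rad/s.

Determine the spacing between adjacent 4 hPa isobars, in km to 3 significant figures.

82.9 km

Coriolis parameter at 35°N:
f = 2Ω sin φ = 2 × 7.29×10⁻⁵ × sin 35° = 8.36×10⁻⁵ s⁻¹
Wind speed in SI: 101 knots = 52.0 m/s
Geostrophic balance rearranged: |∂P/∂n| = f ρ V_g
|∂P/∂n| = 8.36×10⁻⁵ × 1.11 × 52.0 = 4.82×10⁻³ Pa/m
Isobar spacing: Δn = ΔP/|∂P/∂n| = 400 Pa / 4.82×10⁻³ Pa/m = 82933 m ≈ 82.9 km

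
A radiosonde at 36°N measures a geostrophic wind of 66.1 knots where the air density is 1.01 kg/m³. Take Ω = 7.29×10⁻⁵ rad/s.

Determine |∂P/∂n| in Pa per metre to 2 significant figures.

2.9×10⁻³ Pa/m

Coriolis parameter at 36°N:
f = 2Ω sin φ = 2 × 7.29×10⁻⁵ × sin 36° = 8.57×10⁻⁵ s⁻¹
Wind speed in SI: 66.1 knots = 34.0 m/s
Geostrophic balance rearranged: |∂P/∂n| = f ρ V_g
|∂P/∂n| = 8.57×10⁻⁵ × 1.01 × 34.0 = 2.94×10⁻³ Pa/m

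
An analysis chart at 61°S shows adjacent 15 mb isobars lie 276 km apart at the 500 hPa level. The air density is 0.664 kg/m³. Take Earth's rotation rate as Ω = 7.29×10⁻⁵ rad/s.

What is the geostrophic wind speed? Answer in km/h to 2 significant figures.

230 km/h

Coriolis parameter at 61°S:
f = 2Ω sin φ = 2 × 7.29×10⁻⁵ × sin 61° = 1.28×10⁻⁴ s⁻¹
Pressure gradient: |∂P/∂n| = 1500 Pa / 276000 m = 5.43×10⁻³ Pa/m
Geostrophic balance (pressure-gradient force = Coriolis force):
V_g = (1/(fρ)) |∂P/∂n| = 5.43×10⁻³ / (1.28×10⁻⁴ × 0.664) = 64.2 m/s
Converting: 64.2 m/s × 3.6 = 230 km/h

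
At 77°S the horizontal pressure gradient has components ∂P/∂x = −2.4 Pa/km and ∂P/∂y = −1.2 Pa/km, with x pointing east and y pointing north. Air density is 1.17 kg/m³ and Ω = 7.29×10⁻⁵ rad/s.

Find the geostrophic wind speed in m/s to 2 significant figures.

Coriolis parameter at 77°S:
f = 2Ω sin φ = 2 × 7.29×10⁻⁵ × sin 77° = 1.42×10⁻⁴ s⁻¹
In the Southern Hemisphere f is negative: f = −1.42×10⁻⁴ s⁻¹.
Component geostrophic relations (x east, y north):
u_g = −(1/(fρ)) ∂P/∂y,  v_g = (1/(fρ)) ∂P/∂x
u_g = −(−1.2×10⁻³)/(−1.42×10⁻⁴ × 1.17) = −7.22 m/s;  v_g = (−2.4×10⁻³)/(−1.42×10⁻⁴ × 1.17) = 14.4 m/s
|V_g| = √(u_g² + v_g²) = 16.1 m/s

16 m/s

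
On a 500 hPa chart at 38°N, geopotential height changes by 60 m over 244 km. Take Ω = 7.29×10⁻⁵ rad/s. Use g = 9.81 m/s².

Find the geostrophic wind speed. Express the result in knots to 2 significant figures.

Coriolis parameter at 38°N:
f = 2Ω sin φ = 2 × 7.29×10⁻⁵ × sin 38° = 8.98×10⁻⁵ s⁻¹
Height gradient: |∂Z/∂n| = 60 m / 244000 m = 2.46×10⁻⁴
On a pressure surface, geostrophic balance gives V_g = (g/f)|∂Z/∂n|:
V_g = 9.81 × 2.46×10⁻⁴ / 8.98×10⁻⁵ = 26.9 m/s
Converting: 26.9 m/s × 1.944 = 52 knots

52 knots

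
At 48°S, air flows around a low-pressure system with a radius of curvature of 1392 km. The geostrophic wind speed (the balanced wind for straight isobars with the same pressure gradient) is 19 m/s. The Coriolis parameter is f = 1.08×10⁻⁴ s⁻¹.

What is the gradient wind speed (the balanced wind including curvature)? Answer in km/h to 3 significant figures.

61.4 km/h

Around a low, centrifugal force acts outward with Coriolis, so pressure-gradient force balances both:
(1/ρ)|∂P/∂n| = fV + V²/R  →  V² + fR·V − fR·V_g = 0
With fR = 1.08×10⁻⁴ × 1392×10³ m = 150 m/s:
V = [−fR + √((fR)² + 4 fR V_g)]/2 = [−150 + √(150² + 4×150×19)]/2 = 17.1 m/s
Subgeostrophic (V < V_g = 19 m/s), as expected around a low.
Converting: 17.1 m/s × 3.6 = 61.4 km/h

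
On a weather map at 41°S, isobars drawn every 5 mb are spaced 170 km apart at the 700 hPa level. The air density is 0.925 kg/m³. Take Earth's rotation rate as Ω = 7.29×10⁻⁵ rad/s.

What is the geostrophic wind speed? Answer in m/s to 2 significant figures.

Coriolis parameter at 41°S:
f = 2Ω sin φ = 2 × 7.29×10⁻⁵ × sin 41° = 9.57×10⁻⁵ s⁻¹
Pressure gradient: |∂P/∂n| = 500 Pa / 170000 m = 2.94×10⁻³ Pa/m
Geostrophic balance (pressure-gradient force = Coriolis force):
V_g = (1/(fρ)) |∂P/∂n| = 2.94×10⁻³ / (9.57×10⁻⁵ × 0.925) = 33.2 m/s

33 m/s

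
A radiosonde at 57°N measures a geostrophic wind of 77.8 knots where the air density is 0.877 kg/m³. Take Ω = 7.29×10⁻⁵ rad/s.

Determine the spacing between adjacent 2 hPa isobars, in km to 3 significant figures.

Coriolis parameter at 57°N:
f = 2Ω sin φ = 2 × 7.29×10⁻⁵ × sin 57° = 1.22×10⁻⁴ s⁻¹
Wind speed in SI: 77.8 knots = 40.0 m/s
Geostrophic balance rearranged: |∂P/∂n| = f ρ V_g
|∂P/∂n| = 1.22×10⁻⁴ × 0.877 × 40.0 = 4.29×10⁻³ Pa/m
Isobar spacing: Δn = ΔP/|∂P/∂n| = 200 Pa / 4.29×10⁻³ Pa/m = 46598 m ≈ 46.6 km

46.6 km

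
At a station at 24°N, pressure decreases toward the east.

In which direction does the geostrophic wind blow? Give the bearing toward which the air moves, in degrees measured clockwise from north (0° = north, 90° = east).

The pressure-gradient force points toward the east (bearing 090°).
Geostrophic balance: in the Northern Hemisphere the Coriolis force deflects motion to the right, so the geostrophic wind blows 90° to the right of the pressure-gradient force (low pressure on the left).
Rotating 090° by 90° clockwise gives 180° — the wind blows toward the south.

180°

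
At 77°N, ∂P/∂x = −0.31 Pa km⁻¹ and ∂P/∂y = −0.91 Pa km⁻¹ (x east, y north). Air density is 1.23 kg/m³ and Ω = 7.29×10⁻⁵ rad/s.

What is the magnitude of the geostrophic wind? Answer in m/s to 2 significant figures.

Coriolis parameter at 77°N:
f = 2Ω sin φ = 2 × 7.29×10⁻⁵ × sin 77° = 1.42×10⁻⁴ s⁻¹
Component geostrophic relations (x east, y north):
u_g = −(1/(fρ)) ∂P/∂y,  v_g = (1/(fρ)) ∂P/∂x
u_g = −(−0.91×10⁻³)/(1.42×10⁻⁴ × 1.23) = 5.21 m/s;  v_g = (−0.31×10⁻³)/(1.42×10⁻⁴ × 1.23) = −1.77 m/s
|V_g| = √(u_g² + v_g²) = 5.50 m/s

5.5 m/s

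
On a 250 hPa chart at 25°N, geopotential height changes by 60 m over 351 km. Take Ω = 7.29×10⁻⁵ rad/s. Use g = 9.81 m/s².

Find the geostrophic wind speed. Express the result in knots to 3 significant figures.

Coriolis parameter at 25°N:
f = 2Ω sin φ = 2 × 7.29×10⁻⁵ × sin 25° = 6.16×10⁻⁵ s⁻¹
Height gradient: |∂Z/∂n| = 60 m / 351000 m = 1.71×10⁻⁴
On a pressure surface, geostrophic balance gives V_g = (g/f)|∂Z/∂n|:
V_g = 9.81 × 1.71×10⁻⁴ / 6.16×10⁻⁵ = 27.2 m/s
Converting: 27.2 m/s × 1.944 = 52.9 knots

52.9 knots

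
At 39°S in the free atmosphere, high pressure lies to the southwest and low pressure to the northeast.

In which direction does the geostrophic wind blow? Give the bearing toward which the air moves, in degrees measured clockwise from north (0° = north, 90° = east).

The pressure-gradient force points toward the northeast (bearing 045°).
Geostrophic balance: in the Southern Hemisphere the Coriolis force deflects motion to the left, so the geostrophic wind blows 90° to the left of the pressure-gradient force (low pressure on the right).
Rotating 045° by 90° counterclockwise gives 315° — the wind blows toward the northwest.

315°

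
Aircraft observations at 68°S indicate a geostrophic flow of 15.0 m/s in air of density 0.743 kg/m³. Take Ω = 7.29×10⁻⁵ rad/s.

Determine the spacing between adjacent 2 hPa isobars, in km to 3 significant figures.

Coriolis parameter at 68°S:
f = 2Ω sin φ = 2 × 7.29×10⁻⁵ × sin 68° = 1.35×10⁻⁴ s⁻¹
Geostrophic balance rearranged: |∂P/∂n| = f ρ V_g
|∂P/∂n| = 1.35×10⁻⁴ × 0.743 × 15.0 = 1.51×10⁻³ Pa/m
Isobar spacing: Δn = ΔP/|∂P/∂n| = 200 Pa / 1.51×10⁻³ Pa/m = 132748 m ≈ 133 km

133 km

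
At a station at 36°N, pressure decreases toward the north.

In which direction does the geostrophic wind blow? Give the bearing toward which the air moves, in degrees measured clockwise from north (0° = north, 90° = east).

The pressure-gradient force points toward the north (bearing 000°).
Geostrophic balance: in the Northern Hemisphere the Coriolis force deflects motion to the right, so the geostrophic wind blows 90° to the right of the pressure-gradient force (low pressure on the left).
Rotating 000° by 90° clockwise gives 090° — the wind blows toward the east.

090°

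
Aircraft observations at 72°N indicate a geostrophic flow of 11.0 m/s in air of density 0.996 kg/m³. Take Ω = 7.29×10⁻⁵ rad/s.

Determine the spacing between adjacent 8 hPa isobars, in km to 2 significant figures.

Coriolis parameter at 72°N:
f = 2Ω sin φ = 2 × 7.29×10⁻⁵ × sin 72° = 1.39×10⁻⁴ s⁻¹
Geostrophic balance rearranged: |∂P/∂n| = f ρ V_g
|∂P/∂n| = 1.39×10⁻⁴ × 0.996 × 11.0 = 1.52×10⁻³ Pa/m
Isobar spacing: Δn = ΔP/|∂P/∂n| = 800 Pa / 1.52×10⁻³ Pa/m = 526592 m ≈ 530 km

530 km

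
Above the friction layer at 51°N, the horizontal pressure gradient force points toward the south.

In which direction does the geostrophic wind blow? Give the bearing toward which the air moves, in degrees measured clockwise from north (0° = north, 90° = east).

270°

The pressure-gradient force points toward the south (bearing 180°).
Geostrophic balance: in the Northern Hemisphere the Coriolis force deflects motion to the right, so the geostrophic wind blows 90° to the right of the pressure-gradient force (low pressure on the left).
Rotating 180° by 90° clockwise gives 270° — the wind blows toward the west.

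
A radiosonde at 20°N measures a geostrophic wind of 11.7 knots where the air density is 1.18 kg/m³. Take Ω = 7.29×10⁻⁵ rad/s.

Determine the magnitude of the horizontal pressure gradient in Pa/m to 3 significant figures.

Coriolis parameter at 20°N:
f = 2Ω sin φ = 2 × 7.29×10⁻⁵ × sin 20° = 4.99×10⁻⁵ s⁻¹
Wind speed in SI: 11.7 knots = 6.02 m/s
Geostrophic balance rearranged: |∂P/∂n| = f ρ V_g
|∂P/∂n| = 4.99×10⁻⁵ × 1.18 × 6.02 = 3.54×10⁻⁴ Pa/m

3.54×10⁻⁴ Pa/m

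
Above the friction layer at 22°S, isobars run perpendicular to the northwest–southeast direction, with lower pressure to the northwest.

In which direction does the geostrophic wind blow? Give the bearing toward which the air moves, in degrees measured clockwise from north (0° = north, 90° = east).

225°

The pressure-gradient force points toward the northwest (bearing 315°).
Geostrophic balance: in the Southern Hemisphere the Coriolis force deflects motion to the left, so the geostrophic wind blows 90° to the left of the pressure-gradient force (low pressure on the right).
Rotating 315° by 90° counterclockwise gives 225° — the wind blows toward the southwest.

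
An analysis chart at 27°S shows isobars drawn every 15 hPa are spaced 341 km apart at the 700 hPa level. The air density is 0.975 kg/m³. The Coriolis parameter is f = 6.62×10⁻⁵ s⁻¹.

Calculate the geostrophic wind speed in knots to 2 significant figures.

Pressure gradient: |∂P/∂n| = 1500 Pa / 341000 m = 4.40×10⁻³ Pa/m
Geostrophic balance (pressure-gradient force = Coriolis force):
V_g = (1/(fρ)) |∂P/∂n| = 4.40×10⁻³ / (6.62×10⁻⁵ × 0.975) = 68.2 m/s
Converting: 68.2 m/s × 1.944 = 130 knots

130 knots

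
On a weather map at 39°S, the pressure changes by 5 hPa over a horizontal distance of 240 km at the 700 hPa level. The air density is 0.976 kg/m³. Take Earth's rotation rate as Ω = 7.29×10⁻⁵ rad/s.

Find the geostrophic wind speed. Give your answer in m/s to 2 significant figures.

Coriolis parameter at 39°S:
f = 2Ω sin φ = 2 × 7.29×10⁻⁵ × sin 39° = 9.18×10⁻⁵ s⁻¹
Pressure gradient: |∂P/∂n| = 500 Pa / 240000 m = 2.08×10⁻³ Pa/m
Geostrophic balance (pressure-gradient force = Coriolis force):
V_g = (1/(fρ)) |∂P/∂n| = 2.08×10⁻³ / (9.18×10⁻⁵ × 0.976) = 23.3 m/s

23 m/s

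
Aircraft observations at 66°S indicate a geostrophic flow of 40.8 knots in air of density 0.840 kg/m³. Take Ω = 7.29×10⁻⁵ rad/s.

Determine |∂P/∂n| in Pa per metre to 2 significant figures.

Coriolis parameter at 66°S:
f = 2Ω sin φ = 2 × 7.29×10⁻⁵ × sin 66° = 1.33×10⁻⁴ s⁻¹
Wind speed in SI: 40.8 knots = 21.0 m/s
Geostrophic balance rearranged: |∂P/∂n| = f ρ V_g
|∂P/∂n| = 1.33×10⁻⁴ × 0.840 × 21.0 = 2.35×10⁻³ Pa/m

2.3×10⁻³ Pa/m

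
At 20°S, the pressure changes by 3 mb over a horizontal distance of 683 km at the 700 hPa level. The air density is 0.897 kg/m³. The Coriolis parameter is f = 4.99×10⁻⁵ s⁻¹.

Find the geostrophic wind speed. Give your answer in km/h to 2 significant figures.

Pressure gradient: |∂P/∂n| = 300 Pa / 683000 m = 4.39×10⁻⁴ Pa/m
Geostrophic balance (pressure-gradient force = Coriolis force):
V_g = (1/(fρ)) |∂P/∂n| = 4.39×10⁻⁴ / (4.99×10⁻⁵ × 0.897) = 9.81 m/s
Converting: 9.81 m/s × 3.6 = 35 km/h

35 km/h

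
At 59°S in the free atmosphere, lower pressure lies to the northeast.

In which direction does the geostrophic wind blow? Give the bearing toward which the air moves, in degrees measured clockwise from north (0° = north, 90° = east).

315°

The pressure-gradient force points toward the northeast (bearing 045°).
Geostrophic balance: in the Southern Hemisphere the Coriolis force deflects motion to the left, so the geostrophic wind blows 90° to the left of the pressure-gradient force (low pressure on the right).
Rotating 045° by 90° counterclockwise gives 315° — the wind blows toward the northwest.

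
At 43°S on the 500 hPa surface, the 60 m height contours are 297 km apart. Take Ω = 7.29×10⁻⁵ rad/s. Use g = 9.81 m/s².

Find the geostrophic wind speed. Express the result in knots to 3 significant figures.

38.7 knots

Coriolis parameter at 43°S:
f = 2Ω sin φ = 2 × 7.29×10⁻⁵ × sin 43° = 9.94×10⁻⁵ s⁻¹
Height gradient: |∂Z/∂n| = 60 m / 297000 m = 2.02×10⁻⁴
On a pressure surface, geostrophic balance gives V_g = (g/f)|∂Z/∂n|:
V_g = 9.81 × 2.02×10⁻⁴ / 9.94×10⁻⁵ = 19.9 m/s
Converting: 19.9 m/s × 1.944 = 38.7 knots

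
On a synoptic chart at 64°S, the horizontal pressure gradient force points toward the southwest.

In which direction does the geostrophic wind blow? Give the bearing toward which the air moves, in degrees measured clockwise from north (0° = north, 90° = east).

The pressure-gradient force points toward the southwest (bearing 225°).
Geostrophic balance: in the Southern Hemisphere the Coriolis force deflects motion to the left, so the geostrophic wind blows 90° to the left of the pressure-gradient force (low pressure on the right).
Rotating 225° by 90° counterclockwise gives 135° — the wind blows toward the southeast.

135°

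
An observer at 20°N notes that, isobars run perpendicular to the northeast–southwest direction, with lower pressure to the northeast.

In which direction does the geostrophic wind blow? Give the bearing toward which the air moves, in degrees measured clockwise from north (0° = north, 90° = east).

135°

The pressure-gradient force points toward the northeast (bearing 045°).
Geostrophic balance: in the Northern Hemisphere the Coriolis force deflects motion to the right, so the geostrophic wind blows 90° to the right of the pressure-gradient force (low pressure on the left).
Rotating 045° by 90° clockwise gives 135° — the wind blows toward the southeast.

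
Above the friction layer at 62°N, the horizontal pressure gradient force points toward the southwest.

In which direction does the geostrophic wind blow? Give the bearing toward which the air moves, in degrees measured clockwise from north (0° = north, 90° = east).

315°

The pressure-gradient force points toward the southwest (bearing 225°).
Geostrophic balance: in the Northern Hemisphere the Coriolis force deflects motion to the right, so the geostrophic wind blows 90° to the right of the pressure-gradient force (low pressure on the left).
Rotating 225° by 90° clockwise gives 315° — the wind blows toward the northwest.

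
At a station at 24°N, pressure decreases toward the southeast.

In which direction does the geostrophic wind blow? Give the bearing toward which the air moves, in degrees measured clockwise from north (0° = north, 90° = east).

The pressure-gradient force points toward the southeast (bearing 135°).
Geostrophic balance: in the Northern Hemisphere the Coriolis force deflects motion to the right, so the geostrophic wind blows 90° to the right of the pressure-gradient force (low pressure on the left).
Rotating 135° by 90° clockwise gives 225° — the wind blows toward the southwest.

225°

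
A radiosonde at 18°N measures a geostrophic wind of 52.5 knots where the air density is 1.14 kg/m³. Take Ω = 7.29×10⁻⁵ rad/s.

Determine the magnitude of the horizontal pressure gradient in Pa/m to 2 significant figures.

1.4×10⁻³ Pa/m

Coriolis parameter at 18°N:
f = 2Ω sin φ = 2 × 7.29×10⁻⁵ × sin 18° = 4.51×10⁻⁵ s⁻¹
Wind speed in SI: 52.5 knots = 27.0 m/s
Geostrophic balance rearranged: |∂P/∂n| = f ρ V_g
|∂P/∂n| = 4.51×10⁻⁵ × 1.14 × 27.0 = 1.39×10⁻³ Pa/m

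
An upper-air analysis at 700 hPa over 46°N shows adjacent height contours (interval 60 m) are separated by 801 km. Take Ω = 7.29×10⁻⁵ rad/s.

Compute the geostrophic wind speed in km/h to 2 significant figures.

25 km/h

Coriolis parameter at 46°N:
f = 2Ω sin φ = 2 × 7.29×10⁻⁵ × sin 46° = 1.05×10⁻⁴ s⁻¹
Height gradient: |∂Z/∂n| = 60 m / 801000 m = 7.49×10⁻⁵
On a pressure surface, geostrophic balance gives V_g = (g/f)|∂Z/∂n|:
V_g = 9.81 × 7.49×10⁻⁵ / 1.05×10⁻⁴ = 7.01 m/s
Converting: 7.01 m/s × 3.6 = 25 km/h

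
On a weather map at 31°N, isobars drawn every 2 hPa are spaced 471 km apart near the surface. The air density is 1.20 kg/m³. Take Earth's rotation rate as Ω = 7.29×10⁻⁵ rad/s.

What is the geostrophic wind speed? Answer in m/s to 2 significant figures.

4.7 m/s

Coriolis parameter at 31°N:
f = 2Ω sin φ = 2 × 7.29×10⁻⁵ × sin 31° = 7.51×10⁻⁵ s⁻¹
Pressure gradient: |∂P/∂n| = 200 Pa / 471000 m = 4.25×10⁻⁴ Pa/m
Geostrophic balance (pressure-gradient force = Coriolis force):
V_g = (1/(fρ)) |∂P/∂n| = 4.25×10⁻⁴ / (7.51×10⁻⁵ × 1.20) = 4.71 m/s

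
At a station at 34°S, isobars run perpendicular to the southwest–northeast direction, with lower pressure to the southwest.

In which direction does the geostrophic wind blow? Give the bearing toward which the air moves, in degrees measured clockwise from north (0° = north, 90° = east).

The pressure-gradient force points toward the southwest (bearing 225°).
Geostrophic balance: in the Southern Hemisphere the Coriolis force deflects motion to the left, so the geostrophic wind blows 90° to the left of the pressure-gradient force (low pressure on the right).
Rotating 225° by 90° counterclockwise gives 135° — the wind blows toward the southeast.

135°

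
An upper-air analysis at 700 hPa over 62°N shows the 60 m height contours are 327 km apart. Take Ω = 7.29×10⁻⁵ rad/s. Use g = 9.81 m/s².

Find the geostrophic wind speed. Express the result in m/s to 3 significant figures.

Coriolis parameter at 62°N:
f = 2Ω sin φ = 2 × 7.29×10⁻⁵ × sin 62° = 1.29×10⁻⁴ s⁻¹
Height gradient: |∂Z/∂n| = 60 m / 327000 m = 1.83×10⁻⁴
On a pressure surface, geostrophic balance gives V_g = (g/f)|∂Z/∂n|:
V_g = 9.81 × 1.83×10⁻⁴ / 1.29×10⁻⁴ = 14.0 m/s

14.0 m/s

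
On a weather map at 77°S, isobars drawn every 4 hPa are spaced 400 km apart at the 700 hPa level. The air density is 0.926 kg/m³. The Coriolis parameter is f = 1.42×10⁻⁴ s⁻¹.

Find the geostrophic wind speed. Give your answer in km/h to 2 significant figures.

27 km/h

Pressure gradient: |∂P/∂n| = 400 Pa / 400000 m = 1.00×10⁻³ Pa/m
Geostrophic balance (pressure-gradient force = Coriolis force):
V_g = (1/(fρ)) |∂P/∂n| = 1.00×10⁻³ / (1.42×10⁻⁴ × 0.926) = 7.61 m/s
Converting: 7.61 m/s × 3.6 = 27 km/h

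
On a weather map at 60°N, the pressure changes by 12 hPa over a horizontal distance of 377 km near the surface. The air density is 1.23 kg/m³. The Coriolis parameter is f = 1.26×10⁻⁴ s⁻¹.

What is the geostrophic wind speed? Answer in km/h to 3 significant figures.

Pressure gradient: |∂P/∂n| = 1200 Pa / 377000 m = 3.18×10⁻³ Pa/m
Geostrophic balance (pressure-gradient force = Coriolis force):
V_g = (1/(fρ)) |∂P/∂n| = 3.18×10⁻³ / (1.26×10⁻⁴ × 1.23) = 20.5 m/s
Converting: 20.5 m/s × 3.6 = 73.9 km/h

73.9 km/h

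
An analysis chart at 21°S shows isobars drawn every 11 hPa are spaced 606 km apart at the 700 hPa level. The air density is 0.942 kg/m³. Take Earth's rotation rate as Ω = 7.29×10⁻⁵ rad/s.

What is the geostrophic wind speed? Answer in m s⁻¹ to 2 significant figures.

37 m s⁻¹

Coriolis parameter at 21°S:
f = 2Ω sin φ = 2 × 7.29×10⁻⁵ × sin 21° = 5.23×10⁻⁵ s⁻¹
Pressure gradient: |∂P/∂n| = 1100 Pa / 606000 m = 1.82×10⁻³ Pa/m
Geostrophic balance (pressure-gradient force = Coriolis force):
V_g = (1/(fρ)) |∂P/∂n| = 1.82×10⁻³ / (5.23×10⁻⁵ × 0.942) = 36.9 m/s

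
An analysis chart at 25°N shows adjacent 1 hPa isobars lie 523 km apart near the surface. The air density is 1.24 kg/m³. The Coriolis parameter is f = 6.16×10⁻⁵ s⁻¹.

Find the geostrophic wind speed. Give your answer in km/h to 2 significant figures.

Pressure gradient: |∂P/∂n| = 100 Pa / 523000 m = 1.91×10⁻⁴ Pa/m
Geostrophic balance (pressure-gradient force = Coriolis force):
V_g = (1/(fρ)) |∂P/∂n| = 1.91×10⁻⁴ / (6.16×10⁻⁵ × 1.24) = 2.50 m/s
Converting: 2.50 m/s × 3.6 = 9.0 km/h

9.0 km/h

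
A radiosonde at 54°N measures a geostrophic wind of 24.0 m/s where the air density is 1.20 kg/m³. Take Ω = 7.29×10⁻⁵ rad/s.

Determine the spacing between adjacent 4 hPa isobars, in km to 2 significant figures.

Coriolis parameter at 54°N:
f = 2Ω sin φ = 2 × 7.29×10⁻⁵ × sin 54° = 1.18×10⁻⁴ s⁻¹
Geostrophic balance rearranged: |∂P/∂n| = f ρ V_g
|∂P/∂n| = 1.18×10⁻⁴ × 1.20 × 24.0 = 3.40×10⁻³ Pa/m
Isobar spacing: Δn = ΔP/|∂P/∂n| = 400 Pa / 3.40×10⁻³ Pa/m = 117748 m ≈ 120 km

120 km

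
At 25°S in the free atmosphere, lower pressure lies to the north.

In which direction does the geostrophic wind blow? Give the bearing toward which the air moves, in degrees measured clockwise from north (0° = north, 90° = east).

The pressure-gradient force points toward the north (bearing 000°).
Geostrophic balance: in the Southern Hemisphere the Coriolis force deflects motion to the left, so the geostrophic wind blows 90° to the left of the pressure-gradient force (low pressure on the right).
Rotating 000° by 90° counterclockwise gives 270° — the wind blows toward the west.

270°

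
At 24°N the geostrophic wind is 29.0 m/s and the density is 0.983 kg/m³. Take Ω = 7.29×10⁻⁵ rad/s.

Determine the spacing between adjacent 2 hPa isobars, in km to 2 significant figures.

Coriolis parameter at 24°N:
f = 2Ω sin φ = 2 × 7.29×10⁻⁵ × sin 24° = 5.93×10⁻⁵ s⁻¹
Geostrophic balance rearranged: |∂P/∂n| = f ρ V_g
|∂P/∂n| = 5.93×10⁻⁵ × 0.983 × 29.0 = 1.69×10⁻³ Pa/m
Isobar spacing: Δn = ΔP/|∂P/∂n| = 200 Pa / 1.69×10⁻³ Pa/m = 118306 m ≈ 120 km

120 km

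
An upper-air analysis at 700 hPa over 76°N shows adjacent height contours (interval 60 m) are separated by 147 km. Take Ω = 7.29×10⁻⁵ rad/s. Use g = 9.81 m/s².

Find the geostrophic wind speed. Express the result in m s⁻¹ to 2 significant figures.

Coriolis parameter at 76°N:
f = 2Ω sin φ = 2 × 7.29×10⁻⁵ × sin 76° = 1.41×10⁻⁴ s⁻¹
Height gradient: |∂Z/∂n| = 60 m / 147000 m = 4.08×10⁻⁴
On a pressure surface, geostrophic balance gives V_g = (g/f)|∂Z/∂n|:
V_g = 9.81 × 4.08×10⁻⁴ / 1.41×10⁻⁴ = 28.3 m/s

28 m s⁻¹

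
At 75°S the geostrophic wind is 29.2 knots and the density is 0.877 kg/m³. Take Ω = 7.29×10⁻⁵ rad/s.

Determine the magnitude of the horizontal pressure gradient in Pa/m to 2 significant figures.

Coriolis parameter at 75°S:
f = 2Ω sin φ = 2 × 7.29×10⁻⁵ × sin 75° = 1.41×10⁻⁴ s⁻¹
Wind speed in SI: 29.2 knots = 15.0 m/s
Geostrophic balance rearranged: |∂P/∂n| = f ρ V_g
|∂P/∂n| = 1.41×10⁻⁴ × 0.877 × 15.0 = 1.86×10⁻³ Pa/m

1.9×10⁻³ Pa/m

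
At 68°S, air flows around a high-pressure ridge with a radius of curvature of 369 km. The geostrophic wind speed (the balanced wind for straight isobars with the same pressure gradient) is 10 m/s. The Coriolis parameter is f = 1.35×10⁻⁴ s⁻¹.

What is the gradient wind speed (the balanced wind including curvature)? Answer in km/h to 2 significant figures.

50 km/h

Around a high, pressure-gradient force acts outward with centrifugal, so Coriolis balances both:
fV = (1/ρ)|∂P/∂n| + V²/R  →  V² − fR·V + fR·V_g = 0
With fR = 1.35×10⁻⁴ × 369×10³ m = 49.8 m/s:
V = [fR − √((fR)² − 4 fR V_g)]/2 = [49.8 − √(49.8² − 4×49.8×10)]/2 = 13.9 m/s
Supergeostrophic (V > V_g = 10 m/s), as expected around a high.
Converting: 13.9 m/s × 3.6 = 50 km/h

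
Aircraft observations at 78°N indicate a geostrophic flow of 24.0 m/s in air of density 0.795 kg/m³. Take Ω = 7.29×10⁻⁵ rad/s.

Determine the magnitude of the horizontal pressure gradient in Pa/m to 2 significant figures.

2.7×10⁻³ Pa/m

Coriolis parameter at 78°N:
f = 2Ω sin φ = 2 × 7.29×10⁻⁵ × sin 78° = 1.43×10⁻⁴ s⁻¹
Geostrophic balance rearranged: |∂P/∂n| = f ρ V_g
|∂P/∂n| = 1.43×10⁻⁴ × 0.795 × 24.0 = 2.72×10⁻³ Pa/m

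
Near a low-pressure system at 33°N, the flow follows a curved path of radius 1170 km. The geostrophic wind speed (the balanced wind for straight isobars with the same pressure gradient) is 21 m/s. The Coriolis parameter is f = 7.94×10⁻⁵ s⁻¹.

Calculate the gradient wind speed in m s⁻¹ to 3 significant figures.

17.6 m s⁻¹

Around a low, centrifugal force acts outward with Coriolis, so pressure-gradient force balances both:
(1/ρ)|∂P/∂n| = fV + V²/R  →  V² + fR·V − fR·V_g = 0
With fR = 7.94×10⁻⁵ × 1170×10³ m = 92.9 m/s:
V = [−fR + √((fR)² + 4 fR V_g)]/2 = [−92.9 + √(92.9² + 4×92.9×21)]/2 = 17.6 m/s
Subgeostrophic (V < V_g = 21 m/s), as expected around a low.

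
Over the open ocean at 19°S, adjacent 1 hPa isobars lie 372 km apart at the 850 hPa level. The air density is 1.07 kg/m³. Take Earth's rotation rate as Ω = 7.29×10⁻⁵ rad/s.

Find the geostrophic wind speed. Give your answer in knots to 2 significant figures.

10 knots

Coriolis parameter at 19°S:
f = 2Ω sin φ = 2 × 7.29×10⁻⁵ × sin 19° = 4.75×10⁻⁵ s⁻¹
Pressure gradient: |∂P/∂n| = 100 Pa / 372000 m = 2.69×10⁻⁴ Pa/m
Geostrophic balance (pressure-gradient force = Coriolis force):
V_g = (1/(fρ)) |∂P/∂n| = 2.69×10⁻⁴ / (4.75×10⁻⁵ × 1.07) = 5.29 m/s
Converting: 5.29 m/s × 1.944 = 10 knots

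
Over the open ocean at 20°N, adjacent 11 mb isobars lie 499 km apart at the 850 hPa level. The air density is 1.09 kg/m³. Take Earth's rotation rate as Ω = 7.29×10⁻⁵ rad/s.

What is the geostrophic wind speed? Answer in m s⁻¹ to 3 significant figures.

Coriolis parameter at 20°N:
f = 2Ω sin φ = 2 × 7.29×10⁻⁵ × sin 20° = 4.99×10⁻⁵ s⁻¹
Pressure gradient: |∂P/∂n| = 1100 Pa / 499000 m = 2.20×10⁻³ Pa/m
Geostrophic balance (pressure-gradient force = Coriolis force):
V_g = (1/(fρ)) |∂P/∂n| = 2.20×10⁻³ / (4.99×10⁻⁵ × 1.09) = 40.6 m/s

40.6 m s⁻¹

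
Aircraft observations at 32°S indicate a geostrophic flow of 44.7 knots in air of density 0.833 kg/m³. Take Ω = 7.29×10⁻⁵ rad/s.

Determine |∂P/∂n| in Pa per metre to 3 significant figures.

Coriolis parameter at 32°S:
f = 2Ω sin φ = 2 × 7.29×10⁻⁵ × sin 32° = 7.73×10⁻⁵ s⁻¹
Wind speed in SI: 44.7 knots = 23.0 m/s
Geostrophic balance rearranged: |∂P/∂n| = f ρ V_g
|∂P/∂n| = 7.73×10⁻⁵ × 0.833 × 23.0 = 1.48×10⁻³ Pa/m

1.48×10⁻³ Pa/m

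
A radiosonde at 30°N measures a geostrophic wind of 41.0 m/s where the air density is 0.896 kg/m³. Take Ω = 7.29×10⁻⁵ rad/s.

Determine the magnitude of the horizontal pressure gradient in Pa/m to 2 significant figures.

Coriolis parameter at 30°N:
f = 2Ω sin φ = 2 × 7.29×10⁻⁵ × sin 30° = 7.29×10⁻⁵ s⁻¹
Geostrophic balance rearranged: |∂P/∂n| = f ρ V_g
|∂P/∂n| = 7.29×10⁻⁵ × 0.896 × 41.0 = 2.68×10⁻³ Pa/m

2.7×10⁻³ Pa/m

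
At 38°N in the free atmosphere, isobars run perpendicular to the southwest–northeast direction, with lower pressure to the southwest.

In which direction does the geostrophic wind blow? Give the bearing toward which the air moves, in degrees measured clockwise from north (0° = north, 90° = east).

315°

The pressure-gradient force points toward the southwest (bearing 225°).
Geostrophic balance: in the Northern Hemisphere the Coriolis force deflects motion to the right, so the geostrophic wind blows 90° to the right of the pressure-gradient force (low pressure on the left).
Rotating 225° by 90° clockwise gives 315° — the wind blows toward the northwest.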